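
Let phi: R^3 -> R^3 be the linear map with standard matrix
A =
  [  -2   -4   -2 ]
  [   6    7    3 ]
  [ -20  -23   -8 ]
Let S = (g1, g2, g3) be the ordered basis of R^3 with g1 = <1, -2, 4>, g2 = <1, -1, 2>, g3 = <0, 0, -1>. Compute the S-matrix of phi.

[[-2, -3, 1], [0, 1, 1], [-2, 3, -2]]

Let P have columns g1, ..., g3. Then [phi]_S = P^(-1) A P.
Here det P = -1, so P^(-1) is integer; computing A P first and then P^(-1)(A P) gives [[-2, -3, 1], [0, 1, 1], [-2, 3, -2]].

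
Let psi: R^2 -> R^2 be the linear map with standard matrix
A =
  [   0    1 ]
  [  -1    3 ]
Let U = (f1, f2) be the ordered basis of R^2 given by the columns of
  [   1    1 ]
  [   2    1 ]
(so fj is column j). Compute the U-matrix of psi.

[[3, 1], [-1, 0]]

Let P have columns f1, f2. Then [psi]_U = P^(-1) A P.
Here det P = -1, so P^(-1) is integer; computing A P first and then P^(-1)(A P) gives [[3, 1], [-1, 0]].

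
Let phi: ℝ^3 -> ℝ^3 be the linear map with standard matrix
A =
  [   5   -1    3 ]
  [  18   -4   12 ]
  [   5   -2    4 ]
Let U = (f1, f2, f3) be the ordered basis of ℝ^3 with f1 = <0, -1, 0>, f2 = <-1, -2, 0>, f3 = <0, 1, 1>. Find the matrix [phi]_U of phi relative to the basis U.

[[0, 3, -2], [-1, 3, -2], [2, -1, 2]]

The j-th column of [phi]_U is [phi(fj)]_U.
phi(f1) = A f1 = <1, 4, 2> = 0·f1 - f2 + 2f3, so column 1 is <0, -1, 2>.
Repeating for f2, f3 and assembling the columns gives [[0, 3, -2], [-1, 3, -2], [2, -1, 2]].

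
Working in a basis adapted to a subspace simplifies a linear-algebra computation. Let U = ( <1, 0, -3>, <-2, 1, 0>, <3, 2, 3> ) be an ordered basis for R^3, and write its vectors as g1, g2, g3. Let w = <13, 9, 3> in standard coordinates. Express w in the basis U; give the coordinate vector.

[w]_U is the unique c with M c = w, where M has columns g1, ..., g3.
Row-reducing the augmented matrix [M | w] gives c = (3, 1, 4).
Check: 3g1 + g2 + 4g3 = <13, 9, 3>.

<3, 1, 4>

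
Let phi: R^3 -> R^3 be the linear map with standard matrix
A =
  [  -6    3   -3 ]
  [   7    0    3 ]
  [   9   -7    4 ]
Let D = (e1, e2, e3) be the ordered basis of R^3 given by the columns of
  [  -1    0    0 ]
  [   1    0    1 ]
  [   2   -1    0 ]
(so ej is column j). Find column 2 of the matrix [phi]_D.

(-3, -2, 0)

Column 2 of [phi]_D is the D-coordinate vector of phi(e2).
In standard coordinates phi(e2) = A e2 = (3, -3, -4).
Converting to D: (3, -3, -4) = -3e1 - 2e2 + 0·e3, so the coordinate vector is (-3, -2, 0).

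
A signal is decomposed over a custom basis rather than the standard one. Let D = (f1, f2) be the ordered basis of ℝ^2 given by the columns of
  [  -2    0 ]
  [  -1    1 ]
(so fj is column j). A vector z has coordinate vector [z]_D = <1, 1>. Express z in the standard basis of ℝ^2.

z = M [z]_D, where M has columns f1, f2.
Carrying out the matrix-vector product, z = <-2, 0>.

<-2, 0>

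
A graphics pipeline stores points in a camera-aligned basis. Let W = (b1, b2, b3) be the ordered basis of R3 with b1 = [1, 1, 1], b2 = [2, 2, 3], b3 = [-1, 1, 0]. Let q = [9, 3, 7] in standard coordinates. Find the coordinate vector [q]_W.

[4, 1, -3]

Write q = c_1 b1 + ... + c_3 b3 and solve for the c_i.
Row-reducing the augmented matrix [M | q] gives c = (4, 1, -3).
Check: 4b1 + b2 - 3b3 = [9, 3, 7].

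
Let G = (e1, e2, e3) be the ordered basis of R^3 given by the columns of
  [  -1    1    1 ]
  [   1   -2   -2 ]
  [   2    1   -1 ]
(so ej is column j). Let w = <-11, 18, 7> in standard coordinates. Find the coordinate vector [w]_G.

<4, -4, -3>

Write w = c_1 e1 + ... + c_3 e3 and solve for the c_i.
Row-reducing the augmented matrix [M | w] gives c = (4, -4, -3).
Check: 4e1 - 4e2 - 3e3 = <-11, 18, 7>.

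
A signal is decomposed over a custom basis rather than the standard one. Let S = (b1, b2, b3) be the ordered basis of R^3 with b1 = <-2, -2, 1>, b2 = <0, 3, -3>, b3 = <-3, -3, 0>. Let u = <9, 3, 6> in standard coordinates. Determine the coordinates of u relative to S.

<0, -2, -3>

Write u = c_1 b1 + ... + c_3 b3 and solve for the c_i.
Solving this 3x3 system gives c = (0, -2, -3).
Check: 0·b1 - 2b2 - 3b3 = <9, 3, 6>.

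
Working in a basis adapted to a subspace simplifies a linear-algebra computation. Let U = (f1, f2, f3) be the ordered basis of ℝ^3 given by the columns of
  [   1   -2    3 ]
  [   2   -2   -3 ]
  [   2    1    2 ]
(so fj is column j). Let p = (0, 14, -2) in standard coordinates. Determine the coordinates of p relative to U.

Write p = c_1 f1 + ... + c_3 f3 and solve for the c_i.
Gaussian elimination on [M | p] yields c = (2, -2, -2).
Check: 2f1 - 2f2 - 2f3 = (0, 14, -2).

(2, -2, -2)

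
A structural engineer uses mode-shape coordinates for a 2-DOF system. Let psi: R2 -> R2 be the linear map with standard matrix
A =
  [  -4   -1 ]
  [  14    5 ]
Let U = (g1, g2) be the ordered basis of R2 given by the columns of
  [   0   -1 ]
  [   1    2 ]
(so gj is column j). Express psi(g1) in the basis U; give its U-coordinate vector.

Column 1 of [psi]_U is the U-coordinate vector of psi(g1).
In standard coordinates psi(g1) = A g1 = [-1, 5].
Converting to U: [-1, 5] = 3g1 + g2, so the coordinate vector is [3, 1].

[3, 1]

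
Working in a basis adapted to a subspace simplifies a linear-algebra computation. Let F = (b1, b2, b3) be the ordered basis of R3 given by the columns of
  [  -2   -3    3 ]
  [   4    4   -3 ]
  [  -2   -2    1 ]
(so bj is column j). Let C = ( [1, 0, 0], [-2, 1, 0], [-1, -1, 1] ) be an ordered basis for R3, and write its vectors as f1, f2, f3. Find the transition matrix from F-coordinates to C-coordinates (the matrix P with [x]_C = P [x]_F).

[[0, -1, 0], [2, 2, -2], [-2, -2, 1]]

Take x = bj: its F-coordinates are the j-th standard unit vector, so P e_j — column j of P — equals [bj]_C.
b1 = 0·f1 + 2f2 - 2f3, giving column 1 = [0, 2, -2]; repeating for each j gives P = [[0, -1, 0], [2, 2, -2], [-2, -2, 1]].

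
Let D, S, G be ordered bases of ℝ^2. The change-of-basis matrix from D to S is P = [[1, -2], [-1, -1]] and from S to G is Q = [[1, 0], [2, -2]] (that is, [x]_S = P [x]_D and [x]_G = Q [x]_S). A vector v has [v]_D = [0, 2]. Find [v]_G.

Apply P to get S-coordinates [-4, -2], then Q to get G-coordinates.
The result is [v]_G = [-4, -4].

[-4, -4]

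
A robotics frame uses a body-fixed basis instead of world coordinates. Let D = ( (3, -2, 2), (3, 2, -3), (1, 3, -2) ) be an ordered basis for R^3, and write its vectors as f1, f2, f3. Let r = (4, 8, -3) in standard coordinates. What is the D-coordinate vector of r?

Write r = c_1 f1 + ... + c_3 f3 and solve for the c_i.
Gaussian elimination on [M | r] yields c = (1, -1, 4).
Check: f1 - f2 + 4f3 = (4, 8, -3).

(1, -1, 4)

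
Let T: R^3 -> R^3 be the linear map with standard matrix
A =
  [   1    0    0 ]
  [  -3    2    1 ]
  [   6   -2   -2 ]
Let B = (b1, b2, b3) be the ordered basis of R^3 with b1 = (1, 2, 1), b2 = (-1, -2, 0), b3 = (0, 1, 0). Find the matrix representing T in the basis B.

The j-th column of [T]_B is [T(bj)]_B.
T(b1) = A b1 = (1, 2, 0) = 0·b1 - b2 + 0·b3, so column 1 is (0, -1, 0).
Repeating for b2, b3 and assembling the columns gives [[0, -2, -2], [-1, -1, -2], [0, 1, 2]].

[[0, -2, -2], [-1, -1, -2], [0, 1, 2]]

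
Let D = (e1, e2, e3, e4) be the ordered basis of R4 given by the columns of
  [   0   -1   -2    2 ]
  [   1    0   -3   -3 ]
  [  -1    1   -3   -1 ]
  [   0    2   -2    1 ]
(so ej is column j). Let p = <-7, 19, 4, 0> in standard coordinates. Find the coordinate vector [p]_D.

[p]_D is the unique c with M c = p, where M has columns e1, ..., e4.
Solving this 4x4 system gives c = (4, 1, -1, -4).
Check: 4e1 + e2 - e3 - 4e4 = <-7, 19, 4, 0>.

<4, 1, -1, -4>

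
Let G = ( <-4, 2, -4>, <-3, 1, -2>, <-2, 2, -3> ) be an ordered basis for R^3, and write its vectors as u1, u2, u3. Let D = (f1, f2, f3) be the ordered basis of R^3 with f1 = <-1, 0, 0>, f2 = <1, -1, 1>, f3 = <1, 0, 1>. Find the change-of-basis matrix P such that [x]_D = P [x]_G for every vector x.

[[0, 1, -1], [-2, -1, -2], [-2, -1, -1]]

Column j of P is [uj]_D, since P maps G-coordinates to D-coordinates.
Expressing u1 in D: u1 = 0·f1 - 2f2 - 2f3, so column 1 of P is <0, -2, -2>.
Doing the same for each uj gives P = [[0, 1, -1], [-2, -1, -2], [-2, -1, -1]].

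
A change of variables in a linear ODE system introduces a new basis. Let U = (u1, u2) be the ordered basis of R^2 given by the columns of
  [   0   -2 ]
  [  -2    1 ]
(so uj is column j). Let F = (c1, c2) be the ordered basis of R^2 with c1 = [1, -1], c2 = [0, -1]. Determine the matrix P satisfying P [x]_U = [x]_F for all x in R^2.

[[0, -2], [2, 1]]

Take x = uj: its U-coordinates are the j-th standard unit vector, so P e_j — column j of P — equals [uj]_F.
u1 = 0·c1 + 2c2, giving column 1 = [0, 2]; repeating for each j gives P = [[0, -2], [2, 1]].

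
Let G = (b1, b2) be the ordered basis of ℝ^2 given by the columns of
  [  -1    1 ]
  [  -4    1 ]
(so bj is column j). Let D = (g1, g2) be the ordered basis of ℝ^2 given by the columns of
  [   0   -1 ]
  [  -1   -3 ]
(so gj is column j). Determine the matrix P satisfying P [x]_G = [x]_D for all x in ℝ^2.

[[1, 2], [1, -1]]

Take x = bj: its G-coordinates are the j-th standard unit vector, so P e_j — column j of P — equals [bj]_D.
b1 = g1 + g2, giving column 1 = [1, 1]; repeating for each j gives P = [[1, 2], [1, -1]].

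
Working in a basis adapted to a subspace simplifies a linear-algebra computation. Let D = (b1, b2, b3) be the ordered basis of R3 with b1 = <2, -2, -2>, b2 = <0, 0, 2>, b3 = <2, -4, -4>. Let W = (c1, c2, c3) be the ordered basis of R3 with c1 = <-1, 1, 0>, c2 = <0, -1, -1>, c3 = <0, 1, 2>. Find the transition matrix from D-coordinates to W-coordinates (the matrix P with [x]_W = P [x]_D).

[[-2, 0, -2], [-2, 2, 0], [-2, 2, -2]]

Let M have columns bj and N have columns cj. Then for every x, N [x]_W = x = M [x]_D, so P = N^(-1) M.
Since det N = 1, N^(-1) has integer entries; multiplying gives P = [[-2, 0, -2], [-2, 2, 0], [-2, 2, -2]].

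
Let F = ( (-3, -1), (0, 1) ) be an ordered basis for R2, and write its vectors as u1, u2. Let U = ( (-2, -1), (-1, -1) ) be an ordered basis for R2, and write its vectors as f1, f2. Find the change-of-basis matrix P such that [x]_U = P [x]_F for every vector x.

Let M have columns uj and N have columns fj. Then for every x, N [x]_U = x = M [x]_F, so P = N^(-1) M.
Since det N = 1, N^(-1) has integer entries; multiplying gives P = [[2, 1], [-1, -2]].

[[2, 1], [-1, -2]]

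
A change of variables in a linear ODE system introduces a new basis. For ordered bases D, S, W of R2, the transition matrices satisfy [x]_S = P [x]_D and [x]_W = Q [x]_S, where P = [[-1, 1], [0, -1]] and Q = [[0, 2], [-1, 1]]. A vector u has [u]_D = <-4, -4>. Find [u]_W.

Composing the changes, [u]_W = Q P [u]_D.
Q P = [[0, -2], [1, -2]]; applying this to <-4, -4> gives <8, 4>.

<8, 4>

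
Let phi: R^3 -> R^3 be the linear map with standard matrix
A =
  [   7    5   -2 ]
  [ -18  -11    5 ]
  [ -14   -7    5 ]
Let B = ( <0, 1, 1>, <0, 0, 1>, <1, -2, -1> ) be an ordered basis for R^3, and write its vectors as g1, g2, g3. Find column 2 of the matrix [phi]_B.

Compute phi(g2) = A g2 = <-2, 5, 5> in standard coordinates.
Then write this in B-coordinates: solve for y in y_1 g1 + ... + y_3 g3 = <-2, 5, 5>.
This gives y = <1, 2, -2>, which is column 2 of [phi]_B.

<1, 2, -2>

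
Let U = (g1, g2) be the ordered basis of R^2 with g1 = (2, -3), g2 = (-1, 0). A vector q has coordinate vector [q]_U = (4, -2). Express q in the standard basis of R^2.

q = M [q]_U, where M has columns g1, g2.
Carrying out the matrix-vector product, q = (10, -12).

(10, -12)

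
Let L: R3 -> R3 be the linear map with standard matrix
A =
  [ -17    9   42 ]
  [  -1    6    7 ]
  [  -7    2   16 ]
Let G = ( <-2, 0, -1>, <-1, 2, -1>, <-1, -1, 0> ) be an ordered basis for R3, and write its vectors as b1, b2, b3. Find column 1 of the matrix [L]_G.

<3, -1, 3>

Column 1 of [L]_G is the G-coordinate vector of L(b1).
In standard coordinates L(b1) = A b1 = <-8, -5, -2>.
Converting to G: <-8, -5, -2> = 3b1 - b2 + 3b3, so the coordinate vector is <3, -1, 3>.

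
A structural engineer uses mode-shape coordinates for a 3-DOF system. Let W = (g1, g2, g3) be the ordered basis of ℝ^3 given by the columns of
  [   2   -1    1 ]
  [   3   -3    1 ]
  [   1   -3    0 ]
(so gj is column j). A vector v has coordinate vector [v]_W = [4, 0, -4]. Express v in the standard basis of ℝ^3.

[4, 8, 4]

The coordinates say v = 4g1 + 0·g2 - 4g3; adding the scaled basis vectors gives [4, 8, 4].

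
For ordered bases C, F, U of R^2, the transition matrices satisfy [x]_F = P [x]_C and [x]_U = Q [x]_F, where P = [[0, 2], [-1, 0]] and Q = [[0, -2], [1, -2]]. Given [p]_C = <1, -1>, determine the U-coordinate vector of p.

Composing the changes, [p]_U = Q P [p]_C.
Q P = [[2, 0], [2, 2]]; applying this to <1, -1> gives <2, 0>.

<2, 0>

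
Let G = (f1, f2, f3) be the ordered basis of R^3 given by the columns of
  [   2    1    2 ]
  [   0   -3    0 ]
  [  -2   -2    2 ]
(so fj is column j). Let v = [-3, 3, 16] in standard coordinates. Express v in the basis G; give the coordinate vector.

[v]_G is the unique c with M c = v, where M has columns f1, ..., f3.
Gaussian elimination on [M | v] yields c = (-4, -1, 3).
Check: -4f1 - f2 + 3f3 = [-3, 3, 16].

[-4, -1, 3]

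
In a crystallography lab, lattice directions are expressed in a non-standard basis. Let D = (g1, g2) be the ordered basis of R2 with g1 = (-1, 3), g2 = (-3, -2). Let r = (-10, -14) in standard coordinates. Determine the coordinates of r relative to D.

Write r = c_1 g1 + c_2 g2 and solve for the c_i.
System: -c_1 - 3c_2 = -10, 3c_1 - 2c_2 = -14; solving gives c_1 = -2, c_2 = 4.
Check: -2g1 + 4g2 = (-10, -14).

(-2, 4)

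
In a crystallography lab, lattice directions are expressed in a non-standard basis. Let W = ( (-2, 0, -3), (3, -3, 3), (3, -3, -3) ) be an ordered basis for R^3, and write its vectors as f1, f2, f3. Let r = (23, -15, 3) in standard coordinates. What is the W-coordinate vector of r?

(-4, 1, 4)

[r]_W is the unique c with M c = r, where M has columns f1, ..., f3.
Solving this 3x3 system gives c = (-4, 1, 4).
Check: -4f1 + f2 + 4f3 = (23, -15, 3).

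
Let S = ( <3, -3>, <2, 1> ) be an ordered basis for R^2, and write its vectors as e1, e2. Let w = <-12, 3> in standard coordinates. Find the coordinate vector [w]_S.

We seek scalars with c_1 e1 + c_2 e2 = w; equivalently solve M c = w where the columns of M are e1, e2.
System: 3c_1 + 2c_2 = -12, -3c_1 + c_2 = 3; solving gives c_1 = -2, c_2 = -3.
Check: -2e1 - 3e2 = <-12, 3>.

<-2, -3>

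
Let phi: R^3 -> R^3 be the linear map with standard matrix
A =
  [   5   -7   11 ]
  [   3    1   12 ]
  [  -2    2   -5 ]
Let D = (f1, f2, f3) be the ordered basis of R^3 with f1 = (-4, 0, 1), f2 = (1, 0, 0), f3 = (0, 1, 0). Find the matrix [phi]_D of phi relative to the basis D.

[[3, -2, 2], [3, -3, 1], [0, 3, 1]]

Let P have columns f1, ..., f3. Then [phi]_D = P^(-1) A P.
Here det P = 1, so P^(-1) is integer; computing A P first and then P^(-1)(A P) gives [[3, -2, 2], [3, -3, 1], [0, 3, 1]].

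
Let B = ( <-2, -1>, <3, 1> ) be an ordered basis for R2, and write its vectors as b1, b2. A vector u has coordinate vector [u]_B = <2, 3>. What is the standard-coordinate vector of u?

<5, 1>

The coordinates say u = 2b1 + 3b2; adding the scaled basis vectors gives <5, 1>.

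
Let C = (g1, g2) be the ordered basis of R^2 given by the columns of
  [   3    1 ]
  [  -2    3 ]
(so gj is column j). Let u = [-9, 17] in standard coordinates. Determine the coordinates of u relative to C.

[u]_C is the unique c with M c = u, where M has columns g1, g2.
System: 3c_1 + c_2 = -9, -2c_1 + 3c_2 = 17; solving gives c_1 = -4, c_2 = 3.
Check: -4g1 + 3g2 = [-9, 17].

[-4, 3]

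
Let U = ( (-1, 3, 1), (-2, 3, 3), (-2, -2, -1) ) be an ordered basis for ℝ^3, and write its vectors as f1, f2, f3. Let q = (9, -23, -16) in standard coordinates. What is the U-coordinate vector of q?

We seek scalars with c_1 f1 + ... + c_3 f3 = q; equivalently solve M c = q where the columns of M are f1, ..., f3.
Solving this 3x3 system gives c = (-3, -4, 1).
Check: -3f1 - 4f2 + f3 = (9, -23, -16).

(-3, -4, 1)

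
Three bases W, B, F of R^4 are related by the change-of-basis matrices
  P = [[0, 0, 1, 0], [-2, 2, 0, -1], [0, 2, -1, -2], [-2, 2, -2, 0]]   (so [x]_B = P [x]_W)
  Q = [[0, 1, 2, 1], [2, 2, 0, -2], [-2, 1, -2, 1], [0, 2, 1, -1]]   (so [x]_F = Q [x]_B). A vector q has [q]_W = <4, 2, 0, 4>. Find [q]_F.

Composing the changes, [q]_F = Q P [q]_W.
Q P = [[-4, 8, -4, -5], [0, 0, 6, -2], [-4, 0, -2, 3], [-2, 4, 1, -4]]; applying this to <4, 2, 0, 4> gives <-20, -8, -4, -16>.

<-20, -8, -4, -16>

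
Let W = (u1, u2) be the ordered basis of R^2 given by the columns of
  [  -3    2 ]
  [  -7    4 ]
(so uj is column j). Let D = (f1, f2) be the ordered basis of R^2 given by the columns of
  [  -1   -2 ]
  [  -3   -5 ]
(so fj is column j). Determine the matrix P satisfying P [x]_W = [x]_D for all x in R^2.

[[-1, 2], [2, -2]]

Column j of P is [uj]_D, since P maps W-coordinates to D-coordinates.
Expressing u1 in D: u1 = -f1 + 2f2, so column 1 of P is [-1, 2].
Doing the same for each uj gives P = [[-1, 2], [2, -2]].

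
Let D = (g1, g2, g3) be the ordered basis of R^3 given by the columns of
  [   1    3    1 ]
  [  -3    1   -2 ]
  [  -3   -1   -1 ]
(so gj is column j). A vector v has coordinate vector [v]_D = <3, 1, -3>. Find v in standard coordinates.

<3, -2, -7>

The coordinates say v = 3g1 + g2 - 3g3; adding the scaled basis vectors gives <3, -2, -7>.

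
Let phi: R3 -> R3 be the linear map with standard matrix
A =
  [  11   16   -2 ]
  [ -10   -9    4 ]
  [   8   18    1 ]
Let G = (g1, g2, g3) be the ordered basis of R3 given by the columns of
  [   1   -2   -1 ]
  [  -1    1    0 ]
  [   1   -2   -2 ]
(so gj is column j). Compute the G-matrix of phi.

[[-1, -2, 0], [2, 1, 2], [2, -2, 3]]

The j-th column of [phi]_G is [phi(gj)]_G.
phi(g1) = A g1 = <-7, 3, -9> = -g1 + 2g2 + 2g3, so column 1 is <-1, 2, 2>.
Repeating for g2, g3 and assembling the columns gives [[-1, -2, 0], [2, 1, 2], [2, -2, 3]].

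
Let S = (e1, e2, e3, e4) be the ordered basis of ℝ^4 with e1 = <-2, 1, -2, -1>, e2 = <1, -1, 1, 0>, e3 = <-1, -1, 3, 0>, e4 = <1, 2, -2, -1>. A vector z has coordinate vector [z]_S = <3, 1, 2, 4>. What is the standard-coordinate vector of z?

<-3, 8, -7, -7>

z = M [z]_S, where M has columns e1, ..., e4.
Carrying out the matrix-vector product, z = <-3, 8, -7, -7>.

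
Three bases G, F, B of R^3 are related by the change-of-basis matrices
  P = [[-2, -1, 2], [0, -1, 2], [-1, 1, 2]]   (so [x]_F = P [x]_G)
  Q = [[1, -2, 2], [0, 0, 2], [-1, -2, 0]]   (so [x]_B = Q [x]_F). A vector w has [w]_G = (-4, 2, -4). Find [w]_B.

First [w]_F = P [w]_G = (-2, -10, -2).
Then [w]_B = Q [w]_F = (14, -4, 22).

(14, -4, 22)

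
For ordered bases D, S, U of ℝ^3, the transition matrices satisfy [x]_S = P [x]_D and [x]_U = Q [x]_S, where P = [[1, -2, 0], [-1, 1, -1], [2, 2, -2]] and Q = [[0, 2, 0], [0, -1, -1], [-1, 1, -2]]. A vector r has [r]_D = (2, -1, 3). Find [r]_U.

Composing the changes, [r]_U = Q P [r]_D.
Q P = [[-2, 2, -2], [-1, -3, 3], [-6, -1, 3]]; applying this to (2, -1, 3) gives (-12, 10, -2).

(-12, 10, -2)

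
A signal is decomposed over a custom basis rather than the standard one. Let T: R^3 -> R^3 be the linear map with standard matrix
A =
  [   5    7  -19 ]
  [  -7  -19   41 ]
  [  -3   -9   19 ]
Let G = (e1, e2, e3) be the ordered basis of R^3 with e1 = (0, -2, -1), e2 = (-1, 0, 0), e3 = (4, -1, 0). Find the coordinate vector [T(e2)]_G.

(-3, 1, -1)

Column 2 of [T]_G is the G-coordinate vector of T(e2).
In standard coordinates T(e2) = A e2 = (-5, 7, 3).
Converting to G: (-5, 7, 3) = -3e1 + e2 - e3, so the coordinate vector is (-3, 1, -1).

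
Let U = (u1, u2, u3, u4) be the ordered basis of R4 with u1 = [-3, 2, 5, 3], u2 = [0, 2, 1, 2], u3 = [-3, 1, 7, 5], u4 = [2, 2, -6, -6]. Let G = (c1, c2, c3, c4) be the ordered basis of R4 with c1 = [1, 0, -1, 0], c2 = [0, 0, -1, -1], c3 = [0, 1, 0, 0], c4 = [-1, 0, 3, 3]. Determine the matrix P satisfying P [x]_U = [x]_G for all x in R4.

[[-2, 1, -2, 0], [0, 1, -2, 0], [2, 2, 1, 2], [1, 1, 1, -2]]

Take x = uj: its U-coordinates are the j-th standard unit vector, so P e_j — column j of P — equals [uj]_G.
u1 = -2c1 + 0·c2 + 2c3 + c4, giving column 1 = [-2, 0, 2, 1]; repeating for each j gives P = [[-2, 1, -2, 0], [0, 1, -2, 0], [2, 2, 1, 2], [1, 1, 1, -2]].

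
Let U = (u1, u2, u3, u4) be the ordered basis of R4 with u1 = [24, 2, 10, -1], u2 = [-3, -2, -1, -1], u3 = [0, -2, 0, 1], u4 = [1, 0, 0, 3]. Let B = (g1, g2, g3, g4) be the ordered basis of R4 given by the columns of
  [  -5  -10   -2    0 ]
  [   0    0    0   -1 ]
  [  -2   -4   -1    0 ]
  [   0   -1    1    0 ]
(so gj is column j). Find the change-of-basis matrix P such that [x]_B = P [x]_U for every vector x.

Let M have columns uj and N have columns gj. Then for every x, N [x]_B = x = M [x]_U, so P = N^(-1) M.
Since det N = -1, N^(-1) has integer entries; multiplying gives P = [[-2, 1, 2, 1], [-1, 0, -1, -1], [-2, -1, 0, 2], [-2, 2, 2, 0]].

[[-2, 1, 2, 1], [-1, 0, -1, -1], [-2, -1, 0, 2], [-2, 2, 2, 0]]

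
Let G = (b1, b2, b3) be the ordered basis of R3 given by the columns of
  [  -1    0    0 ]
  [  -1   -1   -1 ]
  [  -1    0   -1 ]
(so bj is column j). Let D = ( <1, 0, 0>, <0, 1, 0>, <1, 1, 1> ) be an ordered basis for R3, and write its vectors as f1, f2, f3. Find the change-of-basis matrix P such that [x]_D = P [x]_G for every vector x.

[[0, 0, 1], [0, -1, 0], [-1, 0, -1]]

Let M have columns bj and N have columns fj. Then for every x, N [x]_D = x = M [x]_G, so P = N^(-1) M.
Since det N = 1, N^(-1) has integer entries; multiplying gives P = [[0, 0, 1], [0, -1, 0], [-1, 0, -1]].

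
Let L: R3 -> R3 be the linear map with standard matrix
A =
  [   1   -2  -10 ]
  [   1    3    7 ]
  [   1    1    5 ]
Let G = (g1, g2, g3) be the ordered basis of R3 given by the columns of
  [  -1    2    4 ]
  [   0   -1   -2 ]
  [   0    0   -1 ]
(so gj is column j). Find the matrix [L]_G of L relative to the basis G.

[[3, -2, 0], [-1, 3, 3], [1, -1, 3]]

The j-th column of [L]_G is [L(gj)]_G.
L(g1) = A g1 = (-1, -1, -1) = 3g1 - g2 + g3, so column 1 is (3, -1, 1).
Repeating for g2, g3 and assembling the columns gives [[3, -2, 0], [-1, 3, 3], [1, -1, 3]].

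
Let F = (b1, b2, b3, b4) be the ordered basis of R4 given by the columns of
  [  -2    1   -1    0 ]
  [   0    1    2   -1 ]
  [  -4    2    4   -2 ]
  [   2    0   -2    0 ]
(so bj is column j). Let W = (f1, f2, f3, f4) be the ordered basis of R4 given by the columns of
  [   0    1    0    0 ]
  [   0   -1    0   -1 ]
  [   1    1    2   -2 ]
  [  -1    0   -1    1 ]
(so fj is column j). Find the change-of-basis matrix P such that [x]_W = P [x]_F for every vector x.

Take x = bj: its F-coordinates are the j-th standard unit vector, so P e_j — column j of P — equals [bj]_W.
b1 = -2f1 - 2f2 + 2f3 + 2f4, giving column 1 = [-2, -2, 2, 2]; repeating for each j gives P = [[-2, -1, -1, 2], [-2, 1, -1, 0], [2, -1, 2, -1], [2, -2, -1, 1]].

[[-2, -1, -1, 2], [-2, 1, -1, 0], [2, -1, 2, -1], [2, -2, -1, 1]]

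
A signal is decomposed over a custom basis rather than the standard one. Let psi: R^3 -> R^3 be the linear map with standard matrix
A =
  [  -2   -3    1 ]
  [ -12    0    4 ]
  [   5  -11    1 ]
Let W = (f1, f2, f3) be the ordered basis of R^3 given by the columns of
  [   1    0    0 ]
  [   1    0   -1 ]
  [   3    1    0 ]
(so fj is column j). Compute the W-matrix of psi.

Let P have columns f1, ..., f3. Then [psi]_W = P^(-1) A P.
Here det P = 1, so P^(-1) is integer; computing A P first and then P^(-1)(A P) gives [[-2, 1, 3], [3, -2, 2], [-2, -3, 3]].

[[-2, 1, 3], [3, -2, 2], [-2, -3, 3]]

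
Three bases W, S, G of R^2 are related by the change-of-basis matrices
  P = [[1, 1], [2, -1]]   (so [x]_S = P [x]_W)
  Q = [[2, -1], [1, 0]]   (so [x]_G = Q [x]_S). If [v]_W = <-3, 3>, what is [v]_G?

<9, 0>

Composing the changes, [v]_G = Q P [v]_W.
Q P = [[0, 3], [1, 1]]; applying this to <-3, 3> gives <9, 0>.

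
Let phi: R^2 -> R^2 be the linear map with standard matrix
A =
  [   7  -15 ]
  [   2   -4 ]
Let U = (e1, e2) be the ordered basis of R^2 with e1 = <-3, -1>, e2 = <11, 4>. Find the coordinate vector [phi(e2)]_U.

<-2, 1>

Compute phi(e2) = A e2 = <17, 6> in standard coordinates.
Then write this in U-coordinates: solve for y in y_1 e1 + y_2 e2 = <17, 6>.
This gives y = <-2, 1>, which is column 2 of [phi]_U.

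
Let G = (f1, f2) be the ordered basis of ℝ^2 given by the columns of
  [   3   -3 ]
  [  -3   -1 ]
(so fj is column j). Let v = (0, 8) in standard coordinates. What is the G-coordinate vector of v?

[v]_G is the unique c with M c = v, where M has columns f1, f2.
System: 3c_1 - 3c_2 = 0, -3c_1 - c_2 = 8; solving gives c_1 = -2, c_2 = -2.
Check: -2f1 - 2f2 = (0, 8).

(-2, -2)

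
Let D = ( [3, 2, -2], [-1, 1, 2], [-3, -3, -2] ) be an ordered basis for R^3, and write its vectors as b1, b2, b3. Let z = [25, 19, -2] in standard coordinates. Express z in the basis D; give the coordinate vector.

We seek scalars with c_1 b1 + ... + c_3 b3 = z; equivalently solve M c = z where the columns of M are b1, ..., b3.
Row-reducing the augmented matrix [M | z] gives c = (4, -1, -4).
Check: 4b1 - b2 - 4b3 = [25, 19, -2].

[4, -1, -4]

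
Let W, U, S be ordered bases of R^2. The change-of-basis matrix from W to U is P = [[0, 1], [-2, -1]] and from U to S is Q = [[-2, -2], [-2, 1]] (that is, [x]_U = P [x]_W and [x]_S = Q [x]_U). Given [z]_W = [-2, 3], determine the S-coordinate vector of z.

Apply P to get U-coordinates [3, 1], then Q to get S-coordinates.
The result is [z]_S = [-8, -5].

[-8, -5]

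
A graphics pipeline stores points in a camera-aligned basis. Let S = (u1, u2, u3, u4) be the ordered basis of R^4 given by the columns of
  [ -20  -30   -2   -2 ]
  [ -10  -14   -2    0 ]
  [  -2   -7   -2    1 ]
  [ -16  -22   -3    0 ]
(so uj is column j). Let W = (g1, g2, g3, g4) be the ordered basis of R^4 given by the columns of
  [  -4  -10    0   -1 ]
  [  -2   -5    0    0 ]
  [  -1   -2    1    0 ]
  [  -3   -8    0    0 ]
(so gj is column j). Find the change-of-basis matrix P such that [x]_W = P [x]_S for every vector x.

Column j of P is [uj]_W, since P maps S-coordinates to W-coordinates.
Expressing u1 in W: u1 = 0·g1 + 2g2 + 2g3 + 0·g4, so column 1 of P is [0, 2, 2, 0].
Doing the same for each uj gives P = [[0, 2, 1, 0], [2, 2, 0, 0], [2, -1, -1, 1], [0, 2, -2, 2]].

[[0, 2, 1, 0], [2, 2, 0, 0], [2, -1, -1, 1], [0, 2, -2, 2]]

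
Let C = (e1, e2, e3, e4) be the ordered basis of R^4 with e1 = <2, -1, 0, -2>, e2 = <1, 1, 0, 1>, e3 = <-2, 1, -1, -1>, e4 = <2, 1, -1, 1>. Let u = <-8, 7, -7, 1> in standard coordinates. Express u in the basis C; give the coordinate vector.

<-2, -2, 4, 3>

We seek scalars with c_1 e1 + ... + c_4 e4 = u; equivalently solve M c = u where the columns of M are e1, ..., e4.
Solving this 4x4 system gives c = (-2, -2, 4, 3).
Check: -2e1 - 2e2 + 4e3 + 3e4 = <-8, 7, -7, 1>.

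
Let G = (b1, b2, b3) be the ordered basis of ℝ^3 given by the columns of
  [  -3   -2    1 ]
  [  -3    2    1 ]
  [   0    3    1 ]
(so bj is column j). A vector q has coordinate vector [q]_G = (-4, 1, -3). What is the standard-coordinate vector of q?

The coordinates say q = -4b1 + b2 - 3b3; adding the scaled basis vectors gives (7, 11, 0).

(7, 11, 0)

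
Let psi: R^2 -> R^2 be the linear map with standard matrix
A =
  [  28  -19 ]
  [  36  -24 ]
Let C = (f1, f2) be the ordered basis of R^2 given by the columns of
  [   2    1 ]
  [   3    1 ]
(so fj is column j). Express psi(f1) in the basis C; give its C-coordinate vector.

Compute psi(f1) = A f1 = (-1, 0) in standard coordinates.
Then write this in C-coordinates: solve for y in y_1 f1 + y_2 f2 = (-1, 0).
This gives y = (1, -3), which is column 1 of [psi]_C.

(1, -3)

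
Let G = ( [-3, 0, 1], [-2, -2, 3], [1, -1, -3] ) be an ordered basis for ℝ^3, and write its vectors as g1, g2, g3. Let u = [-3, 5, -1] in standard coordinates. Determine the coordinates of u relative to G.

[2, -2, -1]

Write u = c_1 g1 + ... + c_3 g3 and solve for the c_i.
Gaussian elimination on [M | u] yields c = (2, -2, -1).
Check: 2g1 - 2g2 - g3 = [-3, 5, -1].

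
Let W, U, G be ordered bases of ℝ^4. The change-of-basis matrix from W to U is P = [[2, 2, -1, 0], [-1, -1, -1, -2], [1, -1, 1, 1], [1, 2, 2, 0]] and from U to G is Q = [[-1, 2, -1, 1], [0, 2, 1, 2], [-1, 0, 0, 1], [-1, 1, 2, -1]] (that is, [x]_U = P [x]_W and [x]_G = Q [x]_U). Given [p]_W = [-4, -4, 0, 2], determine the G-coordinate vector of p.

Composing the changes, [p]_G = Q P [p]_W.
Q P = [[-4, -1, 0, -5], [1, 1, 3, -3], [-1, 0, 3, 0], [-2, -7, 0, 0]]; applying this to [-4, -4, 0, 2] gives [10, -14, 4, 36].

[10, -14, 4, 36]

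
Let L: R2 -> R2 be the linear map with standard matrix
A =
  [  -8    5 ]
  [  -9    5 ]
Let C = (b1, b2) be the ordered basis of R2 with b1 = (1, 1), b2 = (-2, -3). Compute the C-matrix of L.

Let P have columns b1, b2. Then [L]_C = P^(-1) A P.
Here det P = -1, so P^(-1) is integer; computing A P first and then P^(-1)(A P) gives [[-1, -3], [1, -2]].

[[-1, -3], [1, -2]]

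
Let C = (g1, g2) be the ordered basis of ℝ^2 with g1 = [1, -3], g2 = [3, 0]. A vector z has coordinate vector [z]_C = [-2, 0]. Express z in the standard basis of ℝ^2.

The coordinates say z = -2g1 + 0·g2; adding the scaled basis vectors gives [-2, 6].

[-2, 6]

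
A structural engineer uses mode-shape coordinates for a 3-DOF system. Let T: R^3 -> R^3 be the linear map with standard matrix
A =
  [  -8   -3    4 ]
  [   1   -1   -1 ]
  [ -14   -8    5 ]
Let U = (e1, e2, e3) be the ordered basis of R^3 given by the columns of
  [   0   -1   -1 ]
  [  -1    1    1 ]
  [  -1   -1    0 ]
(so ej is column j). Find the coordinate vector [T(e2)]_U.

(0, -1, 0)

Column 2 of [T]_U is the U-coordinate vector of T(e2).
In standard coordinates T(e2) = A e2 = (1, -1, 1).
Converting to U: (1, -1, 1) = 0·e1 - e2 + 0·e3, so the coordinate vector is (0, -1, 0).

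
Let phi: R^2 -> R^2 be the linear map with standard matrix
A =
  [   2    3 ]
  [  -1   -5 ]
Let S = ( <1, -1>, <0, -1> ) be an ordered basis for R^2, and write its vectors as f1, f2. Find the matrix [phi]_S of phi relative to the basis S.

The j-th column of [phi]_S is [phi(fj)]_S.
phi(f1) = A f1 = <-1, 4> = -f1 - 3f2, so column 1 is <-1, -3>.
Repeating for f2 and assembling the columns gives [[-1, -3], [-3, -2]].

[[-1, -3], [-3, -2]]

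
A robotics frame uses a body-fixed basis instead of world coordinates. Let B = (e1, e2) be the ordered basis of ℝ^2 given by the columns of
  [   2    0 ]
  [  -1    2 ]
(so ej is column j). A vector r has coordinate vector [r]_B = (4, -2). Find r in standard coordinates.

By definition r = 4e1 - 2e2.
Summing componentwise gives (8, -8).

(8, -8)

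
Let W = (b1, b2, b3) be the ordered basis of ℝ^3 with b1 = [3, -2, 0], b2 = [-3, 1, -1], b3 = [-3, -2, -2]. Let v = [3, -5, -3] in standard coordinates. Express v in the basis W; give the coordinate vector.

[4, 3, 0]

[v]_W is the unique c with M c = v, where M has columns b1, ..., b3.
Solving this 3x3 system gives c = (4, 3, 0).
Check: 4b1 + 3b2 + 0·b3 = [3, -5, -3].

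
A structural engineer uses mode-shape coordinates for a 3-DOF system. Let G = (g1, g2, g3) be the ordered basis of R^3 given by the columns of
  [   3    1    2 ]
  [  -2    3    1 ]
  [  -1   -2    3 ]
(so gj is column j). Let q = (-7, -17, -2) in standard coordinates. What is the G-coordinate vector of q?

Write q = c_1 g1 + ... + c_3 g3 and solve for the c_i.
Gaussian elimination on [M | q] yields c = (1, -4, -3).
Check: g1 - 4g2 - 3g3 = (-7, -17, -2).

(1, -4, -3)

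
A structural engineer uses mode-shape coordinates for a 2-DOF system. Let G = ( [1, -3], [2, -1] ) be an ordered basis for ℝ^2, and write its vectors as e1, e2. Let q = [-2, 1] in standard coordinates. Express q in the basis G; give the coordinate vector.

[0, -1]

[q]_G is the unique c with M c = q, where M has columns e1, e2.
System: c_1 + 2c_2 = -2, -3c_1 - c_2 = 1; solving gives c_1 = 0, c_2 = -1.
Check: 0·e1 - e2 = [-2, 1].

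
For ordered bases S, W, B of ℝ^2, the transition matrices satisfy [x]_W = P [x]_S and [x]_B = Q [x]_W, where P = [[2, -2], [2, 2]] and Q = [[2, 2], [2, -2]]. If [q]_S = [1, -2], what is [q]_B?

[8, 16]

First [q]_W = P [q]_S = [6, -2].
Then [q]_B = Q [q]_W = [8, 16].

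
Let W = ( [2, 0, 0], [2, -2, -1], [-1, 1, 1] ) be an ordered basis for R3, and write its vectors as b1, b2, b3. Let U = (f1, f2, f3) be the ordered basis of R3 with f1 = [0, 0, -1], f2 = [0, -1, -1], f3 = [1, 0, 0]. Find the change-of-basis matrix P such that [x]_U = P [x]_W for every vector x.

[[0, -1, 0], [0, 2, -1], [2, 2, -1]]

Column j of P is [bj]_U, since P maps W-coordinates to U-coordinates.
Expressing b1 in U: b1 = 0·f1 + 0·f2 + 2f3, so column 1 of P is [0, 0, 2].
Doing the same for each bj gives P = [[0, -1, 0], [0, 2, -1], [2, 2, -1]].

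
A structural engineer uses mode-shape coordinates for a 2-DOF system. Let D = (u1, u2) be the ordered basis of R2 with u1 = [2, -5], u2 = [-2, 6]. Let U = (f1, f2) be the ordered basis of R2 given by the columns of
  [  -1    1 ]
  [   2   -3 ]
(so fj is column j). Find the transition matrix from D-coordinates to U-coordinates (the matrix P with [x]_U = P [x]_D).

[[-1, 0], [1, -2]]

Column j of P is [uj]_U, since P maps D-coordinates to U-coordinates.
Expressing u1 in U: u1 = -f1 + f2, so column 1 of P is [-1, 1].
Doing the same for each uj gives P = [[-1, 0], [1, -2]].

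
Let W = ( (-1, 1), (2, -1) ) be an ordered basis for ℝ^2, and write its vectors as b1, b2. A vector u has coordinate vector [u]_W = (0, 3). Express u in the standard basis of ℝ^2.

By definition u = 0·b1 + 3b2.
Summing componentwise gives (6, -3).

(6, -3)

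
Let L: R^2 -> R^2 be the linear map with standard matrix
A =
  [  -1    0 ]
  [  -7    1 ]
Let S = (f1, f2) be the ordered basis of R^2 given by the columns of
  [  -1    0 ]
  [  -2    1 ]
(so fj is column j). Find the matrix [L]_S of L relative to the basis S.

[[-1, 0], [3, 1]]

The j-th column of [L]_S is [L(fj)]_S.
L(f1) = A f1 = [1, 5] = -f1 + 3f2, so column 1 is [-1, 3].
Repeating for f2 and assembling the columns gives [[-1, 0], [3, 1]].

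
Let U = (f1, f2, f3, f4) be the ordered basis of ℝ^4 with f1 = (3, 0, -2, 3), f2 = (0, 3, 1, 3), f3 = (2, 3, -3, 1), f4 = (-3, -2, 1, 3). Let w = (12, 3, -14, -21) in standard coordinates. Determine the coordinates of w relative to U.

(-1, -4, 3, -3)

We seek scalars with c_1 f1 + ... + c_4 f4 = w; equivalently solve M c = w where the columns of M are f1, ..., f4.
Gaussian elimination on [M | w] yields c = (-1, -4, 3, -3).
Check: -f1 - 4f2 + 3f3 - 3f4 = (12, 3, -14, -21).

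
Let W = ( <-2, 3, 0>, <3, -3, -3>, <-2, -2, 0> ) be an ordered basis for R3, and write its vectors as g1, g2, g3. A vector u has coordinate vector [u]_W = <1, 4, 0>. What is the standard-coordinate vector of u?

<10, -9, -12>

The coordinates say u = g1 + 4g2 + 0·g3; adding the scaled basis vectors gives <10, -9, -12>.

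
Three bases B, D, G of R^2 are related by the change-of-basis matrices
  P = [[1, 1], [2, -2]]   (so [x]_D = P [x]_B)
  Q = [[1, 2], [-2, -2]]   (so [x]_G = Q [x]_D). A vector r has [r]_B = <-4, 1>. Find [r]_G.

Apply P to get D-coordinates <-3, -10>, then Q to get G-coordinates.
The result is [r]_G = <-23, 26>.

<-23, 26>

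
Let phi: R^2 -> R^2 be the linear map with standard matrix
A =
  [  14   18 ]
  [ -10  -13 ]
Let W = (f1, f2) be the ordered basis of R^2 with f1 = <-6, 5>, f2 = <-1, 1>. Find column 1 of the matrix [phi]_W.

<-1, 0>

Compute phi(f1) = A f1 = <6, -5> in standard coordinates.
Then write this in W-coordinates: solve for y in y_1 f1 + y_2 f2 = <6, -5>.
This gives y = <-1, 0>, which is column 1 of [phi]_W.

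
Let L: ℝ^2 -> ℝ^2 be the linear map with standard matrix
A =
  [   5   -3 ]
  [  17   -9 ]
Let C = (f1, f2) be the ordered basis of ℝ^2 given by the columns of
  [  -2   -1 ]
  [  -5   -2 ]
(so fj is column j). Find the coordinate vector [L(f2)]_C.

Compute L(f2) = A f2 = (1, 1) in standard coordinates.
Then write this in C-coordinates: solve for y in y_1 f1 + y_2 f2 = (1, 1).
This gives y = (1, -3), which is column 2 of [L]_C.

(1, -3)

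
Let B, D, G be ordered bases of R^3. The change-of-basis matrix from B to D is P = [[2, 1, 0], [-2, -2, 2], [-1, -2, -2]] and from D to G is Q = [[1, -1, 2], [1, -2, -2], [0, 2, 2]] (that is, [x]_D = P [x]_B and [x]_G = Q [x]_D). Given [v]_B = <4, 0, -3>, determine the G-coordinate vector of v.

<26, 32, -24>

Apply P to get D-coordinates <8, -14, 2>, then Q to get G-coordinates.
The result is [v]_G = <26, 32, -24>.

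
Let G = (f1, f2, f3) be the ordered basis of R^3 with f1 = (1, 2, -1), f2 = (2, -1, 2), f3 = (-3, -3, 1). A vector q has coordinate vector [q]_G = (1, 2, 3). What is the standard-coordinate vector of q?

(-4, -9, 6)

The coordinates say q = f1 + 2f2 + 3f3; adding the scaled basis vectors gives (-4, -9, 6).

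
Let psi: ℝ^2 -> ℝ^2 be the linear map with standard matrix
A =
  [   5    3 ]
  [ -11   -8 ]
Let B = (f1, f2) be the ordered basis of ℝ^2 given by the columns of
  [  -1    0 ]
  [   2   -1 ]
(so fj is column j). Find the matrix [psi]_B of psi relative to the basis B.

[[-1, 3], [3, -2]]

Let P have columns f1, f2. Then [psi]_B = P^(-1) A P.
Here det P = 1, so P^(-1) is integer; computing A P first and then P^(-1)(A P) gives [[-1, 3], [3, -2]].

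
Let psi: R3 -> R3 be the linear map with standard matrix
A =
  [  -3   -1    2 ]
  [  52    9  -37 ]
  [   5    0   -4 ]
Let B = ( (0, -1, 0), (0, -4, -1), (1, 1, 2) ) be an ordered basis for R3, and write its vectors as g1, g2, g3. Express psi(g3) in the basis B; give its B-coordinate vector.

Column 3 of [psi]_B is the B-coordinate vector of psi(g3).
In standard coordinates psi(g3) = A g3 = (0, -13, -3).
Converting to B: (0, -13, -3) = g1 + 3g2 + 0·g3, so the coordinate vector is (1, 3, 0).

(1, 3, 0)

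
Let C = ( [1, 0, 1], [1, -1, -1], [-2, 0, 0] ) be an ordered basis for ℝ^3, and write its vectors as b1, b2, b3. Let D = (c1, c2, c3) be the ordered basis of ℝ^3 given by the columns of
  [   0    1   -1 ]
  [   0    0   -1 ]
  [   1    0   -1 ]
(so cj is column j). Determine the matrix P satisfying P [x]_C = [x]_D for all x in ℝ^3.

Column j of P is [bj]_D, since P maps C-coordinates to D-coordinates.
Expressing b1 in D: b1 = c1 + c2 + 0·c3, so column 1 of P is [1, 1, 0].
Doing the same for each bj gives P = [[1, 0, 0], [1, 2, -2], [0, 1, 0]].

[[1, 0, 0], [1, 2, -2], [0, 1, 0]]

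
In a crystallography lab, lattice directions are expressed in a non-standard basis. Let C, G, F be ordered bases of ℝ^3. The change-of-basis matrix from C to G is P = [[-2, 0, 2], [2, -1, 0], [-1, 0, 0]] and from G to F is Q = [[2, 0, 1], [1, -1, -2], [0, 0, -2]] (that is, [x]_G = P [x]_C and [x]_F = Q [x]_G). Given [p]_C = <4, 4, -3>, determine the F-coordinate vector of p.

Apply P to get G-coordinates <-14, 4, -4>, then Q to get F-coordinates.
The result is [p]_F = <-32, -10, 8>.

<-32, -10, 8>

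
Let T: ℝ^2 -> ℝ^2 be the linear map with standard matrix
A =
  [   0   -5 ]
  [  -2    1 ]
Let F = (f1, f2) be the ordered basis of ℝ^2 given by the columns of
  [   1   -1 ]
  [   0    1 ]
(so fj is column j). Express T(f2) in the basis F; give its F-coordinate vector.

<-2, 3>

Compute T(f2) = A f2 = <-5, 3> in standard coordinates.
Then write this in F-coordinates: solve for y in y_1 f1 + y_2 f2 = <-5, 3>.
This gives y = <-2, 3>, which is column 2 of [T]_F.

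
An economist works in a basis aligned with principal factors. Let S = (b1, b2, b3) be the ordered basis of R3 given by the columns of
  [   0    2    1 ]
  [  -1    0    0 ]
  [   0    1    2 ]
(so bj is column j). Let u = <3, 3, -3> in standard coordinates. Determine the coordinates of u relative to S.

<-3, 3, -3>

We seek scalars with c_1 b1 + ... + c_3 b3 = u; equivalently solve M c = u where the columns of M are b1, ..., b3.
Row-reducing the augmented matrix [M | u] gives c = (-3, 3, -3).
Check: -3b1 + 3b2 - 3b3 = <3, 3, -3>.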